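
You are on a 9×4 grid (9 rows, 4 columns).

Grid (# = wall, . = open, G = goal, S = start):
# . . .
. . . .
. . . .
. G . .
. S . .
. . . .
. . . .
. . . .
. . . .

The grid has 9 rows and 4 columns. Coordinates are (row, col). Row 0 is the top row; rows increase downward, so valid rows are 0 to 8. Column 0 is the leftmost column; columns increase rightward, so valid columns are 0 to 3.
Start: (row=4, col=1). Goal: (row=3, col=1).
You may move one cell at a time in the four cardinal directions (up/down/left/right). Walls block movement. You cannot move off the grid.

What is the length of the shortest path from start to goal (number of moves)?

Answer: Shortest path length: 1

Derivation:
BFS from (row=4, col=1) until reaching (row=3, col=1):
  Distance 0: (row=4, col=1)
  Distance 1: (row=3, col=1), (row=4, col=0), (row=4, col=2), (row=5, col=1)  <- goal reached here
One shortest path (1 moves): (row=4, col=1) -> (row=3, col=1)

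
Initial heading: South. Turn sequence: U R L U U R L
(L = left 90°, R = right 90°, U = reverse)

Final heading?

Answer: Final heading: North

Derivation:
Start: South
  U (U-turn (180°)) -> North
  R (right (90° clockwise)) -> East
  L (left (90° counter-clockwise)) -> North
  U (U-turn (180°)) -> South
  U (U-turn (180°)) -> North
  R (right (90° clockwise)) -> East
  L (left (90° counter-clockwise)) -> North
Final: North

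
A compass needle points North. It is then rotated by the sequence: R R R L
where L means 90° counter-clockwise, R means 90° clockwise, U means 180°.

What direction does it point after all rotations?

Start: North
  R (right (90° clockwise)) -> East
  R (right (90° clockwise)) -> South
  R (right (90° clockwise)) -> West
  L (left (90° counter-clockwise)) -> South
Final: South

Answer: Final heading: South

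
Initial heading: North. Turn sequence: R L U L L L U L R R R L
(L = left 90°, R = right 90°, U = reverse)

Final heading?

Answer: Final heading: South

Derivation:
Start: North
  R (right (90° clockwise)) -> East
  L (left (90° counter-clockwise)) -> North
  U (U-turn (180°)) -> South
  L (left (90° counter-clockwise)) -> East
  L (left (90° counter-clockwise)) -> North
  L (left (90° counter-clockwise)) -> West
  U (U-turn (180°)) -> East
  L (left (90° counter-clockwise)) -> North
  R (right (90° clockwise)) -> East
  R (right (90° clockwise)) -> South
  R (right (90° clockwise)) -> West
  L (left (90° counter-clockwise)) -> South
Final: South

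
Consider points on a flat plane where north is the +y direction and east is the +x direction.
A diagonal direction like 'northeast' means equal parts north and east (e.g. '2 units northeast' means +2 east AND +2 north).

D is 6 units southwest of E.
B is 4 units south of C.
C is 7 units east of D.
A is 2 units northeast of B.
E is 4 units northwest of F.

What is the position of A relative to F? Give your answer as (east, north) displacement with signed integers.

Answer: A is at (east=-1, north=-4) relative to F.

Derivation:
Place F at the origin (east=0, north=0).
  E is 4 units northwest of F: delta (east=-4, north=+4); E at (east=-4, north=4).
  D is 6 units southwest of E: delta (east=-6, north=-6); D at (east=-10, north=-2).
  C is 7 units east of D: delta (east=+7, north=+0); C at (east=-3, north=-2).
  B is 4 units south of C: delta (east=+0, north=-4); B at (east=-3, north=-6).
  A is 2 units northeast of B: delta (east=+2, north=+2); A at (east=-1, north=-4).
Therefore A relative to F: (east=-1, north=-4).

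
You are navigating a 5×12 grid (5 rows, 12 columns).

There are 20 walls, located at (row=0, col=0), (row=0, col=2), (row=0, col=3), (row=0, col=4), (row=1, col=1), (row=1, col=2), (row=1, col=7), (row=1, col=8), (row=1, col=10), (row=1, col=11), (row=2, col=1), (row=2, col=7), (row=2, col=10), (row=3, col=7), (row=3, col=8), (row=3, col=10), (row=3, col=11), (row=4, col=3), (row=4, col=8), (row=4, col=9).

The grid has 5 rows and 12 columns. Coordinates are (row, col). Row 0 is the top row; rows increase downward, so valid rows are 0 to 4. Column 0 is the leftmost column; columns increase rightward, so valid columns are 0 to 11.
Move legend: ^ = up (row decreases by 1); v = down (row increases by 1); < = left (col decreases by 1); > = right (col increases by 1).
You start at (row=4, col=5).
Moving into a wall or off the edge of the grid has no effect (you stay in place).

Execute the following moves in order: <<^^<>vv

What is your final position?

Start: (row=4, col=5)
  < (left): (row=4, col=5) -> (row=4, col=4)
  < (left): blocked, stay at (row=4, col=4)
  ^ (up): (row=4, col=4) -> (row=3, col=4)
  ^ (up): (row=3, col=4) -> (row=2, col=4)
  < (left): (row=2, col=4) -> (row=2, col=3)
  > (right): (row=2, col=3) -> (row=2, col=4)
  v (down): (row=2, col=4) -> (row=3, col=4)
  v (down): (row=3, col=4) -> (row=4, col=4)
Final: (row=4, col=4)

Answer: Final position: (row=4, col=4)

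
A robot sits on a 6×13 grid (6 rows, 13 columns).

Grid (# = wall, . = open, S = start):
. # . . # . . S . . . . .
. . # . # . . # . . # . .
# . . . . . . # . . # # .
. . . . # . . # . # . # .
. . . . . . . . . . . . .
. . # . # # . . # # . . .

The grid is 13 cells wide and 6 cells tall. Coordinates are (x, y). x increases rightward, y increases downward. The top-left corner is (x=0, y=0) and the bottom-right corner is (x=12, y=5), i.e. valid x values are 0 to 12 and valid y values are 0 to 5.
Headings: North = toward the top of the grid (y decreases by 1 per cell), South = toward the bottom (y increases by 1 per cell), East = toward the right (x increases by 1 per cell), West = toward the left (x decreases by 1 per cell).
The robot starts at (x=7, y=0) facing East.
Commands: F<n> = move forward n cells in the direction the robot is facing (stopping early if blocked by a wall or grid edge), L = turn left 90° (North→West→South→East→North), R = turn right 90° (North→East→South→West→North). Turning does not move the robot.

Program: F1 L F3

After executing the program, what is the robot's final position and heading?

Start: (x=7, y=0), facing East
  F1: move forward 1, now at (x=8, y=0)
  L: turn left, now facing North
  F3: move forward 0/3 (blocked), now at (x=8, y=0)
Final: (x=8, y=0), facing North

Answer: Final position: (x=8, y=0), facing North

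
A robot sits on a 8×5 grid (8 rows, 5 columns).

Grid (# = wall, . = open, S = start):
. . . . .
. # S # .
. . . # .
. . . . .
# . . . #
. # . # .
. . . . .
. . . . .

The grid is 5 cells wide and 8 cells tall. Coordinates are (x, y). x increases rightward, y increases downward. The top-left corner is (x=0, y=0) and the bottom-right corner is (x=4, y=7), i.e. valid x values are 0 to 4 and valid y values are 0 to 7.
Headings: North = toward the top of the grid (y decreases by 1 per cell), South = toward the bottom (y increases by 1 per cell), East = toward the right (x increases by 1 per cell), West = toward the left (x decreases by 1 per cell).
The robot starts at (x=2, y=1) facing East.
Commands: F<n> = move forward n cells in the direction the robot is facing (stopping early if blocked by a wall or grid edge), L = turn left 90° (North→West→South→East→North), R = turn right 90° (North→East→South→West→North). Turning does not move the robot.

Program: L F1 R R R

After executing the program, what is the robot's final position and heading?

Answer: Final position: (x=2, y=0), facing West

Derivation:
Start: (x=2, y=1), facing East
  L: turn left, now facing North
  F1: move forward 1, now at (x=2, y=0)
  R: turn right, now facing East
  R: turn right, now facing South
  R: turn right, now facing West
Final: (x=2, y=0), facing West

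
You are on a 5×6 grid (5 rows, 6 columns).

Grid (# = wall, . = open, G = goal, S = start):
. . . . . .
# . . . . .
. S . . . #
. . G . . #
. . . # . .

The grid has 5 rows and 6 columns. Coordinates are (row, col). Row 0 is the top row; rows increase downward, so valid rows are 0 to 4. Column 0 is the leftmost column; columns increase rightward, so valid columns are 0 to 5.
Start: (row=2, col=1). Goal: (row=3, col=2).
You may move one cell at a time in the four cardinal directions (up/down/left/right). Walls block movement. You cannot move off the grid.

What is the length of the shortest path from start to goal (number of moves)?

Answer: Shortest path length: 2

Derivation:
BFS from (row=2, col=1) until reaching (row=3, col=2):
  Distance 0: (row=2, col=1)
  Distance 1: (row=1, col=1), (row=2, col=0), (row=2, col=2), (row=3, col=1)
  Distance 2: (row=0, col=1), (row=1, col=2), (row=2, col=3), (row=3, col=0), (row=3, col=2), (row=4, col=1)  <- goal reached here
One shortest path (2 moves): (row=2, col=1) -> (row=2, col=2) -> (row=3, col=2)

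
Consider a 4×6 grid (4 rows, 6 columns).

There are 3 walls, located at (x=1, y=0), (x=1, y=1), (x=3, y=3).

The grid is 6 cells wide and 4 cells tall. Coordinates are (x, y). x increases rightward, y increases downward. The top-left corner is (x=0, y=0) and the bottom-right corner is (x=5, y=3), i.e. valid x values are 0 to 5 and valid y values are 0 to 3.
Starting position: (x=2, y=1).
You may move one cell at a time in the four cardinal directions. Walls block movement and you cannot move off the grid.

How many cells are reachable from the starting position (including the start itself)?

BFS flood-fill from (x=2, y=1):
  Distance 0: (x=2, y=1)
  Distance 1: (x=2, y=0), (x=3, y=1), (x=2, y=2)
  Distance 2: (x=3, y=0), (x=4, y=1), (x=1, y=2), (x=3, y=2), (x=2, y=3)
  Distance 3: (x=4, y=0), (x=5, y=1), (x=0, y=2), (x=4, y=2), (x=1, y=3)
  Distance 4: (x=5, y=0), (x=0, y=1), (x=5, y=2), (x=0, y=3), (x=4, y=3)
  Distance 5: (x=0, y=0), (x=5, y=3)
Total reachable: 21 (grid has 21 open cells total)

Answer: Reachable cells: 21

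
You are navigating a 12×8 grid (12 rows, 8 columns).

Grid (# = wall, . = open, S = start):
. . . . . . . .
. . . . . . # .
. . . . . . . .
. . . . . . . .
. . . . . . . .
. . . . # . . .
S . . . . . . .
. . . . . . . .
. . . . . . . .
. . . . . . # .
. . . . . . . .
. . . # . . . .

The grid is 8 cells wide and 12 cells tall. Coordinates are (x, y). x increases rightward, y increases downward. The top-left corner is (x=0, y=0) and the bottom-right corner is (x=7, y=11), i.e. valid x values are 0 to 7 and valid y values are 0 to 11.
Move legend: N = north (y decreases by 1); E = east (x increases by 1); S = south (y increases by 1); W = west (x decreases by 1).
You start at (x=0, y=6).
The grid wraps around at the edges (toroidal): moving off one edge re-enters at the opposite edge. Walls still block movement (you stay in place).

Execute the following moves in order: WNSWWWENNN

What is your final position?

Answer: Final position: (x=5, y=3)

Derivation:
Start: (x=0, y=6)
  W (west): (x=0, y=6) -> (x=7, y=6)
  N (north): (x=7, y=6) -> (x=7, y=5)
  S (south): (x=7, y=5) -> (x=7, y=6)
  W (west): (x=7, y=6) -> (x=6, y=6)
  W (west): (x=6, y=6) -> (x=5, y=6)
  W (west): (x=5, y=6) -> (x=4, y=6)
  E (east): (x=4, y=6) -> (x=5, y=6)
  N (north): (x=5, y=6) -> (x=5, y=5)
  N (north): (x=5, y=5) -> (x=5, y=4)
  N (north): (x=5, y=4) -> (x=5, y=3)
Final: (x=5, y=3)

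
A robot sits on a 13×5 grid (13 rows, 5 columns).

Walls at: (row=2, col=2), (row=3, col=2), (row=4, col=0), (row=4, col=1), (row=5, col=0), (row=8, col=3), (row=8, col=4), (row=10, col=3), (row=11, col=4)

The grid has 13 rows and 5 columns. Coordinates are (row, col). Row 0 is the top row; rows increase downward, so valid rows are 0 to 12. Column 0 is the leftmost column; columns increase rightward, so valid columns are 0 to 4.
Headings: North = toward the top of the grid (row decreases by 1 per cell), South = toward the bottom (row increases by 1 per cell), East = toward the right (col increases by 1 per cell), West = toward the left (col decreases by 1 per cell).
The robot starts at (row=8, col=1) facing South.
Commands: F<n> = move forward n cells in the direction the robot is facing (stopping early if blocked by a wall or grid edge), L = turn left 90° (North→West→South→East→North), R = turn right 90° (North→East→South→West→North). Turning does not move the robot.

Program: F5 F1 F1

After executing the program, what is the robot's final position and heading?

Answer: Final position: (row=12, col=1), facing South

Derivation:
Start: (row=8, col=1), facing South
  F5: move forward 4/5 (blocked), now at (row=12, col=1)
  F1: move forward 0/1 (blocked), now at (row=12, col=1)
  F1: move forward 0/1 (blocked), now at (row=12, col=1)
Final: (row=12, col=1), facing South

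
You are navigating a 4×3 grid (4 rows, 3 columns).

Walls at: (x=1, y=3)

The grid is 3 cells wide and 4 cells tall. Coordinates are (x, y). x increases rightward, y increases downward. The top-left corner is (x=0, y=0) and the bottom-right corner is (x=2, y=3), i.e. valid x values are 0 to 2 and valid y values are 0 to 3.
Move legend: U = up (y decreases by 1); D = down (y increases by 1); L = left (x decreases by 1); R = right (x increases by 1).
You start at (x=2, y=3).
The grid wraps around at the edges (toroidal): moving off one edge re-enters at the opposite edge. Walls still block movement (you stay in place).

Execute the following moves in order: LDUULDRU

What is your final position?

Answer: Final position: (x=2, y=1)

Derivation:
Start: (x=2, y=3)
  L (left): blocked, stay at (x=2, y=3)
  D (down): (x=2, y=3) -> (x=2, y=0)
  U (up): (x=2, y=0) -> (x=2, y=3)
  U (up): (x=2, y=3) -> (x=2, y=2)
  L (left): (x=2, y=2) -> (x=1, y=2)
  D (down): blocked, stay at (x=1, y=2)
  R (right): (x=1, y=2) -> (x=2, y=2)
  U (up): (x=2, y=2) -> (x=2, y=1)
Final: (x=2, y=1)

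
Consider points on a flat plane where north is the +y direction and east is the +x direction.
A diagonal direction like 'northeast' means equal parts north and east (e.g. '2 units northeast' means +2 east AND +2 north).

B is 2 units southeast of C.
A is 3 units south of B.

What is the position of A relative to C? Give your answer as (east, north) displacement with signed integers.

Place C at the origin (east=0, north=0).
  B is 2 units southeast of C: delta (east=+2, north=-2); B at (east=2, north=-2).
  A is 3 units south of B: delta (east=+0, north=-3); A at (east=2, north=-5).
Therefore A relative to C: (east=2, north=-5).

Answer: A is at (east=2, north=-5) relative to C.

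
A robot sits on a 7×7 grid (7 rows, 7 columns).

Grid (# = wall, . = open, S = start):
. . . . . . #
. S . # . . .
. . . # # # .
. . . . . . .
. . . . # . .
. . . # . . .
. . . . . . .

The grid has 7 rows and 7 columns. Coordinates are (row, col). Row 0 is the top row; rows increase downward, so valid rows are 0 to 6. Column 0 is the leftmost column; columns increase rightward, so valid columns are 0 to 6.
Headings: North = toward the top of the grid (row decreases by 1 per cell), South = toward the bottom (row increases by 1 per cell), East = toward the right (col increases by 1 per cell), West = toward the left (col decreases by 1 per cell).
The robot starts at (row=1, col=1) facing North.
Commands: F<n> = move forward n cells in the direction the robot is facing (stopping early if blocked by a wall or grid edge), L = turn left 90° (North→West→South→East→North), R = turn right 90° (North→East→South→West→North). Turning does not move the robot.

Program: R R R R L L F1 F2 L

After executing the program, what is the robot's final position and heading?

Answer: Final position: (row=4, col=1), facing East

Derivation:
Start: (row=1, col=1), facing North
  R: turn right, now facing East
  R: turn right, now facing South
  R: turn right, now facing West
  R: turn right, now facing North
  L: turn left, now facing West
  L: turn left, now facing South
  F1: move forward 1, now at (row=2, col=1)
  F2: move forward 2, now at (row=4, col=1)
  L: turn left, now facing East
Final: (row=4, col=1), facing East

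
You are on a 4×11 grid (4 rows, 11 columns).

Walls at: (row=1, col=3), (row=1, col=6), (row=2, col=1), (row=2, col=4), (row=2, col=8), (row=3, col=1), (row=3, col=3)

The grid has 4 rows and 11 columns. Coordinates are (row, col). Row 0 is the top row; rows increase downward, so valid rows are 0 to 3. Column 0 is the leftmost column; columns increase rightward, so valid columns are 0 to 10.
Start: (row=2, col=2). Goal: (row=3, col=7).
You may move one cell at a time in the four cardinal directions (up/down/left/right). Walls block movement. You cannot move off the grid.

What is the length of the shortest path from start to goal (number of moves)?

BFS from (row=2, col=2) until reaching (row=3, col=7):
  Distance 0: (row=2, col=2)
  Distance 1: (row=1, col=2), (row=2, col=3), (row=3, col=2)
  Distance 2: (row=0, col=2), (row=1, col=1)
  Distance 3: (row=0, col=1), (row=0, col=3), (row=1, col=0)
  Distance 4: (row=0, col=0), (row=0, col=4), (row=2, col=0)
  Distance 5: (row=0, col=5), (row=1, col=4), (row=3, col=0)
  Distance 6: (row=0, col=6), (row=1, col=5)
  Distance 7: (row=0, col=7), (row=2, col=5)
  Distance 8: (row=0, col=8), (row=1, col=7), (row=2, col=6), (row=3, col=5)
  Distance 9: (row=0, col=9), (row=1, col=8), (row=2, col=7), (row=3, col=4), (row=3, col=6)
  Distance 10: (row=0, col=10), (row=1, col=9), (row=3, col=7)  <- goal reached here
One shortest path (10 moves): (row=2, col=2) -> (row=1, col=2) -> (row=0, col=2) -> (row=0, col=3) -> (row=0, col=4) -> (row=0, col=5) -> (row=0, col=6) -> (row=0, col=7) -> (row=1, col=7) -> (row=2, col=7) -> (row=3, col=7)

Answer: Shortest path length: 10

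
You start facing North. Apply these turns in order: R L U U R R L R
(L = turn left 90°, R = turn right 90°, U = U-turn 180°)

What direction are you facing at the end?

Start: North
  R (right (90° clockwise)) -> East
  L (left (90° counter-clockwise)) -> North
  U (U-turn (180°)) -> South
  U (U-turn (180°)) -> North
  R (right (90° clockwise)) -> East
  R (right (90° clockwise)) -> South
  L (left (90° counter-clockwise)) -> East
  R (right (90° clockwise)) -> South
Final: South

Answer: Final heading: South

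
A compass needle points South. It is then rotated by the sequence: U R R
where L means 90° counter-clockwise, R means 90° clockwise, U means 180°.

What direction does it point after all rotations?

Start: South
  U (U-turn (180°)) -> North
  R (right (90° clockwise)) -> East
  R (right (90° clockwise)) -> South
Final: South

Answer: Final heading: South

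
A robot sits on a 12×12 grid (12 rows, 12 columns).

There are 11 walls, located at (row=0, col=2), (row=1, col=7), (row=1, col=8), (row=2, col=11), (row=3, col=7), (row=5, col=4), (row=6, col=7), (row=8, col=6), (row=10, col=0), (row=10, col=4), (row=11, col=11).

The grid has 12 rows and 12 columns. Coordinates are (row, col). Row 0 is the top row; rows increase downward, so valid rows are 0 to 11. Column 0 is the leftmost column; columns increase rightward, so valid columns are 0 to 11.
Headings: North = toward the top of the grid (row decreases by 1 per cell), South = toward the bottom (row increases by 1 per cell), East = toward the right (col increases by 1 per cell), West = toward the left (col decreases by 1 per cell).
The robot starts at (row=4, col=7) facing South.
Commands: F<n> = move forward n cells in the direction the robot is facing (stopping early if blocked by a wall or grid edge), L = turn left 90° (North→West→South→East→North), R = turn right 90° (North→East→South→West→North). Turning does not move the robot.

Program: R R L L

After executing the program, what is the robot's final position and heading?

Answer: Final position: (row=4, col=7), facing South

Derivation:
Start: (row=4, col=7), facing South
  R: turn right, now facing West
  R: turn right, now facing North
  L: turn left, now facing West
  L: turn left, now facing South
Final: (row=4, col=7), facing South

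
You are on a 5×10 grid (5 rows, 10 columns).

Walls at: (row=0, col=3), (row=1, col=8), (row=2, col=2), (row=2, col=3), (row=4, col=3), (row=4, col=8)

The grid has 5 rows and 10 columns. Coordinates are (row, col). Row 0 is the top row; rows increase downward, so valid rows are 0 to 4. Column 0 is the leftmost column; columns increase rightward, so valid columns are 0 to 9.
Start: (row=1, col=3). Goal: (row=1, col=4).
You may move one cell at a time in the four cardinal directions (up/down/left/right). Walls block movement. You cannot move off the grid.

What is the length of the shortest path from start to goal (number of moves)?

BFS from (row=1, col=3) until reaching (row=1, col=4):
  Distance 0: (row=1, col=3)
  Distance 1: (row=1, col=2), (row=1, col=4)  <- goal reached here
One shortest path (1 moves): (row=1, col=3) -> (row=1, col=4)

Answer: Shortest path length: 1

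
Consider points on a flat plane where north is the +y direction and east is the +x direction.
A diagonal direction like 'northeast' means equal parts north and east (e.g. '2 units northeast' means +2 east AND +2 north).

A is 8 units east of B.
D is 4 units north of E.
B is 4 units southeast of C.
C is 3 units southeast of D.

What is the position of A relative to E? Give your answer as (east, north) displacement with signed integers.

Answer: A is at (east=15, north=-3) relative to E.

Derivation:
Place E at the origin (east=0, north=0).
  D is 4 units north of E: delta (east=+0, north=+4); D at (east=0, north=4).
  C is 3 units southeast of D: delta (east=+3, north=-3); C at (east=3, north=1).
  B is 4 units southeast of C: delta (east=+4, north=-4); B at (east=7, north=-3).
  A is 8 units east of B: delta (east=+8, north=+0); A at (east=15, north=-3).
Therefore A relative to E: (east=15, north=-3).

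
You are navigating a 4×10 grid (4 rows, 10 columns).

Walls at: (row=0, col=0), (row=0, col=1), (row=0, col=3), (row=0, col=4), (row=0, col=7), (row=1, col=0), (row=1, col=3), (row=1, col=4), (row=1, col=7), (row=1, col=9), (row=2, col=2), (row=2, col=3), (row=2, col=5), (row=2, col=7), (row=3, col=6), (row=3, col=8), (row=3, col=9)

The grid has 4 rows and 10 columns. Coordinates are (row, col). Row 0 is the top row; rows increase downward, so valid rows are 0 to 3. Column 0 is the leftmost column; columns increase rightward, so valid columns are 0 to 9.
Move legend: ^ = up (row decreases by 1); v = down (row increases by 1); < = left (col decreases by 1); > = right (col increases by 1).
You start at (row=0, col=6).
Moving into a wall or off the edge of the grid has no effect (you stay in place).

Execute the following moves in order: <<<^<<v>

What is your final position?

Start: (row=0, col=6)
  < (left): (row=0, col=6) -> (row=0, col=5)
  < (left): blocked, stay at (row=0, col=5)
  < (left): blocked, stay at (row=0, col=5)
  ^ (up): blocked, stay at (row=0, col=5)
  < (left): blocked, stay at (row=0, col=5)
  < (left): blocked, stay at (row=0, col=5)
  v (down): (row=0, col=5) -> (row=1, col=5)
  > (right): (row=1, col=5) -> (row=1, col=6)
Final: (row=1, col=6)

Answer: Final position: (row=1, col=6)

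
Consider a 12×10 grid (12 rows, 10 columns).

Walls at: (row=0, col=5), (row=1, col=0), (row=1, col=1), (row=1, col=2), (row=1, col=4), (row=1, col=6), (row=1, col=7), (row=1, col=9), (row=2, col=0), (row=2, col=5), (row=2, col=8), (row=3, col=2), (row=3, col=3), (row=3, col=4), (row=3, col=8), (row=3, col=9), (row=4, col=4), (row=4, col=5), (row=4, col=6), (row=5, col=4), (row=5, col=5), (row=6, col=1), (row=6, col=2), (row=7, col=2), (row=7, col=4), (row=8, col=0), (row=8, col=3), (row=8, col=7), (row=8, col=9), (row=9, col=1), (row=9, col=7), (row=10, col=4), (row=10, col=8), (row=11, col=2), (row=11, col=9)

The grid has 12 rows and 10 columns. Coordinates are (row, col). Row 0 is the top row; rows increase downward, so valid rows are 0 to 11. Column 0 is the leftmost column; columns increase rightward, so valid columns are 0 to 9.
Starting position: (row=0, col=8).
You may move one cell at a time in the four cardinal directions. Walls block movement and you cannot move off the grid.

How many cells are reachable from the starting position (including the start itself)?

Answer: Reachable cells: 5

Derivation:
BFS flood-fill from (row=0, col=8):
  Distance 0: (row=0, col=8)
  Distance 1: (row=0, col=7), (row=0, col=9), (row=1, col=8)
  Distance 2: (row=0, col=6)
Total reachable: 5 (grid has 85 open cells total)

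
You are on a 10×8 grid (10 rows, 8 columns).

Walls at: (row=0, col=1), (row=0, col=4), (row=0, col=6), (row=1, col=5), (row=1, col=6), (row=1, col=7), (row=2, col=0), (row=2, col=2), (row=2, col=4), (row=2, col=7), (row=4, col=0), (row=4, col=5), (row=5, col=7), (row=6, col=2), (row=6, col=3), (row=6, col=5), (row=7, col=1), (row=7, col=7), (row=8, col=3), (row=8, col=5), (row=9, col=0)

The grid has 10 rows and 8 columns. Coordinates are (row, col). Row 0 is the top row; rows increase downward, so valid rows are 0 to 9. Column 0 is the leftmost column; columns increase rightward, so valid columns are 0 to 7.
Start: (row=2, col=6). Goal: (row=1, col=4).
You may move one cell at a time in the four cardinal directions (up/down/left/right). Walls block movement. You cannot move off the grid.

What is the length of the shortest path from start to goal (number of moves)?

Answer: Shortest path length: 7

Derivation:
BFS from (row=2, col=6) until reaching (row=1, col=4):
  Distance 0: (row=2, col=6)
  Distance 1: (row=2, col=5), (row=3, col=6)
  Distance 2: (row=3, col=5), (row=3, col=7), (row=4, col=6)
  Distance 3: (row=3, col=4), (row=4, col=7), (row=5, col=6)
  Distance 4: (row=3, col=3), (row=4, col=4), (row=5, col=5), (row=6, col=6)
  Distance 5: (row=2, col=3), (row=3, col=2), (row=4, col=3), (row=5, col=4), (row=6, col=7), (row=7, col=6)
  Distance 6: (row=1, col=3), (row=3, col=1), (row=4, col=2), (row=5, col=3), (row=6, col=4), (row=7, col=5), (row=8, col=6)
  Distance 7: (row=0, col=3), (row=1, col=2), (row=1, col=4), (row=2, col=1), (row=3, col=0), (row=4, col=1), (row=5, col=2), (row=7, col=4), (row=8, col=7), (row=9, col=6)  <- goal reached here
One shortest path (7 moves): (row=2, col=6) -> (row=2, col=5) -> (row=3, col=5) -> (row=3, col=4) -> (row=3, col=3) -> (row=2, col=3) -> (row=1, col=3) -> (row=1, col=4)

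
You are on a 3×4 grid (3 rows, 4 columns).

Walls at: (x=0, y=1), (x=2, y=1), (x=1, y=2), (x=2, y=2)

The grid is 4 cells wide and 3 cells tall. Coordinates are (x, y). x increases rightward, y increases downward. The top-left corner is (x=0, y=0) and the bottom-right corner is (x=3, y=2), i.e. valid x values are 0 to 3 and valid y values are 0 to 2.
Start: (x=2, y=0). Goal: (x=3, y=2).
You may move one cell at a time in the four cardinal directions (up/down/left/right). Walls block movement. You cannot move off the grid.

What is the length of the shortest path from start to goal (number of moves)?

BFS from (x=2, y=0) until reaching (x=3, y=2):
  Distance 0: (x=2, y=0)
  Distance 1: (x=1, y=0), (x=3, y=0)
  Distance 2: (x=0, y=0), (x=1, y=1), (x=3, y=1)
  Distance 3: (x=3, y=2)  <- goal reached here
One shortest path (3 moves): (x=2, y=0) -> (x=3, y=0) -> (x=3, y=1) -> (x=3, y=2)

Answer: Shortest path length: 3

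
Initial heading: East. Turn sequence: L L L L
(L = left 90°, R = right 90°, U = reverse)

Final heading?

Answer: Final heading: East

Derivation:
Start: East
  L (left (90° counter-clockwise)) -> North
  L (left (90° counter-clockwise)) -> West
  L (left (90° counter-clockwise)) -> South
  L (left (90° counter-clockwise)) -> East
Final: East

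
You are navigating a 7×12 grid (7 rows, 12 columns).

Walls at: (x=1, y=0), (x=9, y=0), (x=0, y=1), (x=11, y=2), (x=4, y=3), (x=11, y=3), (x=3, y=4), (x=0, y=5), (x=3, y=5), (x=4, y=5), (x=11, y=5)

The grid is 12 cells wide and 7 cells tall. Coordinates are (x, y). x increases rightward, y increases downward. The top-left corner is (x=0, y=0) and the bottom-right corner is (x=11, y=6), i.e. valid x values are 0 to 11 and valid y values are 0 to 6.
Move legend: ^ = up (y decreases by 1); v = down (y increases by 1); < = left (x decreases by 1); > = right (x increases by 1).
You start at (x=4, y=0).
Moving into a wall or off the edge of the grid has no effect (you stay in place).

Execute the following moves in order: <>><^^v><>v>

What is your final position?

Answer: Final position: (x=6, y=2)

Derivation:
Start: (x=4, y=0)
  < (left): (x=4, y=0) -> (x=3, y=0)
  > (right): (x=3, y=0) -> (x=4, y=0)
  > (right): (x=4, y=0) -> (x=5, y=0)
  < (left): (x=5, y=0) -> (x=4, y=0)
  ^ (up): blocked, stay at (x=4, y=0)
  ^ (up): blocked, stay at (x=4, y=0)
  v (down): (x=4, y=0) -> (x=4, y=1)
  > (right): (x=4, y=1) -> (x=5, y=1)
  < (left): (x=5, y=1) -> (x=4, y=1)
  > (right): (x=4, y=1) -> (x=5, y=1)
  v (down): (x=5, y=1) -> (x=5, y=2)
  > (right): (x=5, y=2) -> (x=6, y=2)
Final: (x=6, y=2)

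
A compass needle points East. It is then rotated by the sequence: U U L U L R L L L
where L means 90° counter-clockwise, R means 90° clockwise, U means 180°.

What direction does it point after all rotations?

Answer: Final heading: West

Derivation:
Start: East
  U (U-turn (180°)) -> West
  U (U-turn (180°)) -> East
  L (left (90° counter-clockwise)) -> North
  U (U-turn (180°)) -> South
  L (left (90° counter-clockwise)) -> East
  R (right (90° clockwise)) -> South
  L (left (90° counter-clockwise)) -> East
  L (left (90° counter-clockwise)) -> North
  L (left (90° counter-clockwise)) -> West
Final: West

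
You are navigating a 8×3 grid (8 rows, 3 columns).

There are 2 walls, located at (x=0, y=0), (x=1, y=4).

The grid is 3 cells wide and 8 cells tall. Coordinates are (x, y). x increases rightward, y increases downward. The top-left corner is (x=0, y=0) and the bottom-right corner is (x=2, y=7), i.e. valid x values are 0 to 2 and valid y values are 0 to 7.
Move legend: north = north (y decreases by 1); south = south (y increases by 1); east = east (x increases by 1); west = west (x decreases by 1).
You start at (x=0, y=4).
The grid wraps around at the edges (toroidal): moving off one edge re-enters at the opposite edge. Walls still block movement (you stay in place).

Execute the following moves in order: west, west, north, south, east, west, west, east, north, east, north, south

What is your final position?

Answer: Final position: (x=1, y=3)

Derivation:
Start: (x=0, y=4)
  west (west): (x=0, y=4) -> (x=2, y=4)
  west (west): blocked, stay at (x=2, y=4)
  north (north): (x=2, y=4) -> (x=2, y=3)
  south (south): (x=2, y=3) -> (x=2, y=4)
  east (east): (x=2, y=4) -> (x=0, y=4)
  west (west): (x=0, y=4) -> (x=2, y=4)
  west (west): blocked, stay at (x=2, y=4)
  east (east): (x=2, y=4) -> (x=0, y=4)
  north (north): (x=0, y=4) -> (x=0, y=3)
  east (east): (x=0, y=3) -> (x=1, y=3)
  north (north): (x=1, y=3) -> (x=1, y=2)
  south (south): (x=1, y=2) -> (x=1, y=3)
Final: (x=1, y=3)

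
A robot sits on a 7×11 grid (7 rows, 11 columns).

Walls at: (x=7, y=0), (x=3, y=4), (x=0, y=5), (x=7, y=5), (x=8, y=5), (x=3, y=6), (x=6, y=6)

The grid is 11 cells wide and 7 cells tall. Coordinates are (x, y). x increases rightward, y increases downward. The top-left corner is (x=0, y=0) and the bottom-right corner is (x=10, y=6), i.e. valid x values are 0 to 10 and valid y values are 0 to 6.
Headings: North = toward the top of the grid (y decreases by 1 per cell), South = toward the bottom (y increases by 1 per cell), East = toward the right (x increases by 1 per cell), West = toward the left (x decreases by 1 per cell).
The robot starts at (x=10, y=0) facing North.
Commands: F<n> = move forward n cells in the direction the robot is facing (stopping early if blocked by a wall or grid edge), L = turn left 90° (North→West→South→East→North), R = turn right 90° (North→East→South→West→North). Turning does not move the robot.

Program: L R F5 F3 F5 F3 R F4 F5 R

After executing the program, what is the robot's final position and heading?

Start: (x=10, y=0), facing North
  L: turn left, now facing West
  R: turn right, now facing North
  F5: move forward 0/5 (blocked), now at (x=10, y=0)
  F3: move forward 0/3 (blocked), now at (x=10, y=0)
  F5: move forward 0/5 (blocked), now at (x=10, y=0)
  F3: move forward 0/3 (blocked), now at (x=10, y=0)
  R: turn right, now facing East
  F4: move forward 0/4 (blocked), now at (x=10, y=0)
  F5: move forward 0/5 (blocked), now at (x=10, y=0)
  R: turn right, now facing South
Final: (x=10, y=0), facing South

Answer: Final position: (x=10, y=0), facing South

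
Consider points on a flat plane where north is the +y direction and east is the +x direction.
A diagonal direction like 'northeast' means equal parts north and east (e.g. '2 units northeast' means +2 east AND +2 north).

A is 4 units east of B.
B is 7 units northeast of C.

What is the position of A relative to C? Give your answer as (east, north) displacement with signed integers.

Answer: A is at (east=11, north=7) relative to C.

Derivation:
Place C at the origin (east=0, north=0).
  B is 7 units northeast of C: delta (east=+7, north=+7); B at (east=7, north=7).
  A is 4 units east of B: delta (east=+4, north=+0); A at (east=11, north=7).
Therefore A relative to C: (east=11, north=7).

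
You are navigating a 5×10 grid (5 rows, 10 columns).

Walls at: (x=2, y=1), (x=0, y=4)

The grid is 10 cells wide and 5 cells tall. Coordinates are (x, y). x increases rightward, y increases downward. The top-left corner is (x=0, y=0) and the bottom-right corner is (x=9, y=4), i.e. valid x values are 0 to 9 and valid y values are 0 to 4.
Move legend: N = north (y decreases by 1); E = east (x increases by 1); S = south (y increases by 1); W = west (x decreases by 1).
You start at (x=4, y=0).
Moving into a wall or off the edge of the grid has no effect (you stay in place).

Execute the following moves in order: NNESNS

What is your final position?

Start: (x=4, y=0)
  N (north): blocked, stay at (x=4, y=0)
  N (north): blocked, stay at (x=4, y=0)
  E (east): (x=4, y=0) -> (x=5, y=0)
  S (south): (x=5, y=0) -> (x=5, y=1)
  N (north): (x=5, y=1) -> (x=5, y=0)
  S (south): (x=5, y=0) -> (x=5, y=1)
Final: (x=5, y=1)

Answer: Final position: (x=5, y=1)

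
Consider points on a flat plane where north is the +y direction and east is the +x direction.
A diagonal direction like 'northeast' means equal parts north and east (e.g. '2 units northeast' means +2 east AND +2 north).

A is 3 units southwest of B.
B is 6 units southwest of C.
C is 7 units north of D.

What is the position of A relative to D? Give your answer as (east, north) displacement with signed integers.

Place D at the origin (east=0, north=0).
  C is 7 units north of D: delta (east=+0, north=+7); C at (east=0, north=7).
  B is 6 units southwest of C: delta (east=-6, north=-6); B at (east=-6, north=1).
  A is 3 units southwest of B: delta (east=-3, north=-3); A at (east=-9, north=-2).
Therefore A relative to D: (east=-9, north=-2).

Answer: A is at (east=-9, north=-2) relative to D.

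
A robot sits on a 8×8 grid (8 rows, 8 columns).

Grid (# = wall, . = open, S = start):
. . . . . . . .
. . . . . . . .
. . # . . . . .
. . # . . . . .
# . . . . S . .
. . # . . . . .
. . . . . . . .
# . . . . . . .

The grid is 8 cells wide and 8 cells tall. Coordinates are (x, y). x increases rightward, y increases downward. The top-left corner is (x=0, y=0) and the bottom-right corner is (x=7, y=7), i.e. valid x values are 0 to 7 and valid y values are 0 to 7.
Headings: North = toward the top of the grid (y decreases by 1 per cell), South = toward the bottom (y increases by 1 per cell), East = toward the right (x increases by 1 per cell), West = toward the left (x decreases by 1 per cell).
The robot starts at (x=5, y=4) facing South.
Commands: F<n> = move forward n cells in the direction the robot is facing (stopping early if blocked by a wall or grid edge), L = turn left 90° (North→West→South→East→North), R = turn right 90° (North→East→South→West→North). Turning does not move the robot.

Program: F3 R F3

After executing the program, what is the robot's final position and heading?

Answer: Final position: (x=2, y=7), facing West

Derivation:
Start: (x=5, y=4), facing South
  F3: move forward 3, now at (x=5, y=7)
  R: turn right, now facing West
  F3: move forward 3, now at (x=2, y=7)
Final: (x=2, y=7), facing West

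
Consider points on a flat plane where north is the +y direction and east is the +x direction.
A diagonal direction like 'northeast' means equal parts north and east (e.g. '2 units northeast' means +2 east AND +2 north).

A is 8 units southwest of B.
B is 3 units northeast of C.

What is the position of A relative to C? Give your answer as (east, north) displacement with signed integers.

Answer: A is at (east=-5, north=-5) relative to C.

Derivation:
Place C at the origin (east=0, north=0).
  B is 3 units northeast of C: delta (east=+3, north=+3); B at (east=3, north=3).
  A is 8 units southwest of B: delta (east=-8, north=-8); A at (east=-5, north=-5).
Therefore A relative to C: (east=-5, north=-5).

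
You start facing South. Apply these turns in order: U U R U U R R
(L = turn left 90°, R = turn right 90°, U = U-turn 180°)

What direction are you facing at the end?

Answer: Final heading: East

Derivation:
Start: South
  U (U-turn (180°)) -> North
  U (U-turn (180°)) -> South
  R (right (90° clockwise)) -> West
  U (U-turn (180°)) -> East
  U (U-turn (180°)) -> West
  R (right (90° clockwise)) -> North
  R (right (90° clockwise)) -> East
Final: East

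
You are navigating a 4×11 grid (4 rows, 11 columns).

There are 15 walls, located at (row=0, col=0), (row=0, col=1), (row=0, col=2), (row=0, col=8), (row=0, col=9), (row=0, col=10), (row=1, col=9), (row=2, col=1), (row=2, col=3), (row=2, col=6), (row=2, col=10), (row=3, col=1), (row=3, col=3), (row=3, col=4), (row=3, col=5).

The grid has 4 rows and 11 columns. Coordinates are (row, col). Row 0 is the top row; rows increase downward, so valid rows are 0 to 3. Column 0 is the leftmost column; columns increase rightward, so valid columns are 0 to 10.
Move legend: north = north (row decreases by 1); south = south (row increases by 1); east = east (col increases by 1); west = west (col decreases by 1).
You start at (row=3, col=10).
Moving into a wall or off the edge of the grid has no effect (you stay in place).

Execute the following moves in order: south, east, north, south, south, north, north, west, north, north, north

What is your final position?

Answer: Final position: (row=2, col=9)

Derivation:
Start: (row=3, col=10)
  south (south): blocked, stay at (row=3, col=10)
  east (east): blocked, stay at (row=3, col=10)
  north (north): blocked, stay at (row=3, col=10)
  south (south): blocked, stay at (row=3, col=10)
  south (south): blocked, stay at (row=3, col=10)
  north (north): blocked, stay at (row=3, col=10)
  north (north): blocked, stay at (row=3, col=10)
  west (west): (row=3, col=10) -> (row=3, col=9)
  north (north): (row=3, col=9) -> (row=2, col=9)
  north (north): blocked, stay at (row=2, col=9)
  north (north): blocked, stay at (row=2, col=9)
Final: (row=2, col=9)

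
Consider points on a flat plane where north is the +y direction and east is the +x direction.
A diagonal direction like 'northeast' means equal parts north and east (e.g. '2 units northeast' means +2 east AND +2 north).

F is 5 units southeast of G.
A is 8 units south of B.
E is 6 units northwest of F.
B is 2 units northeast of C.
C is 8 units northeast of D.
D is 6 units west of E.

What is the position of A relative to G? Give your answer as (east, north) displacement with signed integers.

Answer: A is at (east=3, north=3) relative to G.

Derivation:
Place G at the origin (east=0, north=0).
  F is 5 units southeast of G: delta (east=+5, north=-5); F at (east=5, north=-5).
  E is 6 units northwest of F: delta (east=-6, north=+6); E at (east=-1, north=1).
  D is 6 units west of E: delta (east=-6, north=+0); D at (east=-7, north=1).
  C is 8 units northeast of D: delta (east=+8, north=+8); C at (east=1, north=9).
  B is 2 units northeast of C: delta (east=+2, north=+2); B at (east=3, north=11).
  A is 8 units south of B: delta (east=+0, north=-8); A at (east=3, north=3).
Therefore A relative to G: (east=3, north=3).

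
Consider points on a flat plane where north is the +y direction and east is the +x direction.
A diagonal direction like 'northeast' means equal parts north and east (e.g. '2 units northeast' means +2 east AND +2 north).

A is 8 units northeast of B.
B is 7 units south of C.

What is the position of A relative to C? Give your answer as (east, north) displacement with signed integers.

Answer: A is at (east=8, north=1) relative to C.

Derivation:
Place C at the origin (east=0, north=0).
  B is 7 units south of C: delta (east=+0, north=-7); B at (east=0, north=-7).
  A is 8 units northeast of B: delta (east=+8, north=+8); A at (east=8, north=1).
Therefore A relative to C: (east=8, north=1).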